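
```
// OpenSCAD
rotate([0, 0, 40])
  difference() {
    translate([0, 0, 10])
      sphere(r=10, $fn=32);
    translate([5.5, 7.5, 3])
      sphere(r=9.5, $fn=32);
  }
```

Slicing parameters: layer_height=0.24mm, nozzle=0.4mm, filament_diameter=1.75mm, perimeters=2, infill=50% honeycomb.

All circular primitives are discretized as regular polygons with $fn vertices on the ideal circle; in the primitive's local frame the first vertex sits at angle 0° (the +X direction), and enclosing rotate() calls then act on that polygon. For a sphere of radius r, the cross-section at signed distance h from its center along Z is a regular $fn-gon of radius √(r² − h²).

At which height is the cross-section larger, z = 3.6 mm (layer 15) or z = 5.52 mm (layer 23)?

layer 23 (z = 5.52 mm)

Layer 15 (z = 3.6): the sphere: section is a regular 32-gon, circumradius = √(r²−h²) = √(10²−6.4²) = 7.684 (area = (32/2)·7.684²·sin(360°/32) = 184.29 mm²); the r=9.5 sphere at (5.5, 7.5) slices to a regular 32-gon of circumradius 9.481 (√(r²−h²) with h=0.6 from center) (area = (32/2)·9.481²·sin(360°/32) = 280.59 mm²); After the difference (first − rest): starting from the r=10 sphere (184.29 mm²), the r=9.5 sphere at (5.5, 7.5) partially overlaps it — only the 78.13 mm² overlap (of its 280.59 mm²) is removed, clipping the outline — area = 106.16 mm²; (rotated 40° about Z; rotation is an isometry so areas/perimeters/island counts are preserved). So its area = 106.16 mm². Layer 23 (z = 5.52): the r=10 sphere contributes a regular 32-gon of circumradius √(10²−4.48²) = 8.940 (area = (32/2)·8.940²·sin(360°/32) = 249.50 mm²); the r=9.5 sphere at (5.5, 7.5) contributes a regular 32-gon of circumradius √(9.5²−2.52²) = 9.160 (area = (32/2)·9.160²·sin(360°/32) = 261.89 mm²); Taking the first minus the rest: starting from the r=10 sphere (249.50 mm²), the r=9.5 sphere at (5.5, 7.5) partially overlaps it — only the 95.60 mm² overlap (of its 261.89 mm²) is removed, clipping the outline — area = 153.89 mm²; (whole slice rotated 40° about Z — lengths, areas and connectivity unchanged). So its area = 153.89 mm². Layer 23 is larger (153.89 vs 106.16 mm²).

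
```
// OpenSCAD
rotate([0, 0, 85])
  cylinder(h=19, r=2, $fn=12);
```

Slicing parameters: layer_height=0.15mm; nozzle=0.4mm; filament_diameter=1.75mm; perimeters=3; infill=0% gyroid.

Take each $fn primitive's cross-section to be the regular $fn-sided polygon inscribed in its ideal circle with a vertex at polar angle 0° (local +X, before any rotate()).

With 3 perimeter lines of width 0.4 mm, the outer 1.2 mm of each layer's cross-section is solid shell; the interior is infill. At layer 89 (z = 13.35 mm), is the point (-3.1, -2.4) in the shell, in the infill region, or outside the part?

outside

At z = 13.35 mm: the r=2 cylinder contributes a regular 12-gon of circumradius 2; (rotated 85° about Z; rotation is an isometry so areas/perimeters/island counts are preserved). Overall, the cross-section is a single solid region. Undo the 85° rotation: the query point maps to (-2.661, 2.879) in the un-rotated model frame. The nearest boundary edge runs (-1.00, 1.73)→(-1.73, 1.00); distance from the point to it = 1.99 mm. The point is not inside any of the regions above, so it lies outside the cross-section (1.99 mm from the nearest boundary).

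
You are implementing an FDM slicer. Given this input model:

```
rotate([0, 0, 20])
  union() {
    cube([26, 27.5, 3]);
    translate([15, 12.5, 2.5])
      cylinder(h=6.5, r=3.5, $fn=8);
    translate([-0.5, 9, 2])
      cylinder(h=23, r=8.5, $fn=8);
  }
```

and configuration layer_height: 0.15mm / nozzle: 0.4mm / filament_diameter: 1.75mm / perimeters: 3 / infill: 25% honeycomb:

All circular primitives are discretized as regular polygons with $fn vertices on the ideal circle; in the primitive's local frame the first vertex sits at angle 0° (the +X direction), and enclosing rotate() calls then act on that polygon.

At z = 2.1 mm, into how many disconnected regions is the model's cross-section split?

1

At z = 2.1 mm: the cube (footprint 26×27.5) is included at this height; the cylinder at (15, 12.5) is not intersected at this z (z outside [2.5, 9]); the r=8.5 cylinder at (-0.5, 9) contributes a regular 8-gon of circumradius 8.5; Combining (union): the regions partially overlap (shared area 93.78 mm²), so overlapping operands fuse into one piece — 1 connected region; (whole slice rotated 20° about Z — lengths, areas and connectivity unchanged). The result has 1 disconnected region.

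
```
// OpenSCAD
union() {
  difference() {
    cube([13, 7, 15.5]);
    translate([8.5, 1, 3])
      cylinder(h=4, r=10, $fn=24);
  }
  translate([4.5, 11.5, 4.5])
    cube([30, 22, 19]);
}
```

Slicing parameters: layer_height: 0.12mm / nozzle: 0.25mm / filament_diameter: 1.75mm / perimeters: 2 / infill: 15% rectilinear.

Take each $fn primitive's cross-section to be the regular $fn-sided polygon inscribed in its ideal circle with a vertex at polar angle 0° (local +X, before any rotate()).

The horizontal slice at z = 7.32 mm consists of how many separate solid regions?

At z = 7.32 mm: the cube is present — its section is the full 13×7 rectangle; the cylinder at (8.5, 1) is not intersected at this z (z outside [3, 7]); Taking the first minus the rest: none of the subtracted shapes is present at this height, so the 13×7 cube is unchanged — 1 connected region; the cube at (4.5, 11.5) (footprint 30×22) is included at this height; Merging all regions: the 2 present regions are separate (no shared area or edge), so areas and boundary lengths simply add and each stays a separate island — 2 connected regions. The result has 2 disconnected regions.

2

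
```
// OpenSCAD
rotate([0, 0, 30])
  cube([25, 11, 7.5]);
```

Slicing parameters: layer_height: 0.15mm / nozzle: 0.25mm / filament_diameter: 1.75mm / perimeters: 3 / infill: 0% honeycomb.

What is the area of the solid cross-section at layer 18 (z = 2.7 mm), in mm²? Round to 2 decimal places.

At z = 2.7 mm: the cube is present — its section is the full 25×11 rectangle (area 275.00 mm²); (whole slice rotated 30° about Z — lengths, areas and connectivity unchanged). Overall, the cross-section is a single solid region. Net area = 275.00 mm².

275.00 mm²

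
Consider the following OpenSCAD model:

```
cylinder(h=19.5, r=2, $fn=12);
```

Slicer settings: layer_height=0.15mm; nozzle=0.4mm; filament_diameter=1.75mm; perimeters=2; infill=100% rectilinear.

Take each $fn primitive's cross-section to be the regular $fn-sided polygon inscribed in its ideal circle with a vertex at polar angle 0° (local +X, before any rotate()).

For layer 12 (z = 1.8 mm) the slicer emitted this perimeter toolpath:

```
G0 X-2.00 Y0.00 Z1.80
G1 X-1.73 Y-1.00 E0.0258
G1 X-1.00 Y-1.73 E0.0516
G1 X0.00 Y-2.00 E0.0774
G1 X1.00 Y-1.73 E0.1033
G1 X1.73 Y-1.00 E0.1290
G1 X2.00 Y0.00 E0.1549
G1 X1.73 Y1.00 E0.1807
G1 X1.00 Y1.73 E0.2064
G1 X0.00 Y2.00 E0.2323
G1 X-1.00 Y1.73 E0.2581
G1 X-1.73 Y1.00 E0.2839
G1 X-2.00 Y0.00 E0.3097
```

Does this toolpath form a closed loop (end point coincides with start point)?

yes

Start point (G0): (-2.00, 0.00). End point (last G1): the path returns to the start — closed.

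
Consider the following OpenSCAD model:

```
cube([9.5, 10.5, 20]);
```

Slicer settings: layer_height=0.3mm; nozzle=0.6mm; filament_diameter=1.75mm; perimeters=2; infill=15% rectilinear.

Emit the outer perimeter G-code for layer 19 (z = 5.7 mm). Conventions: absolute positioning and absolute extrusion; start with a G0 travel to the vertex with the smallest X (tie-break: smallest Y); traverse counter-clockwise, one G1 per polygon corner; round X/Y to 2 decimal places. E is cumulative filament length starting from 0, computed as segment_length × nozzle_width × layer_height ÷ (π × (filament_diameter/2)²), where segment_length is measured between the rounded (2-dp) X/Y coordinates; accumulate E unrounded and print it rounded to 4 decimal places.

G0 X0.00 Y0.00 Z5.70
G1 X9.50 Y0.00 E0.7109
G1 X9.50 Y10.50 E1.4967
G1 X0.00 Y10.50 E2.2076
G1 X0.00 Y0.00 E2.9934

At z = 5.7 mm: the cube (footprint 9.5×10.5) is included at this height. The outline is a single polygon with 4 vertices. Extrusion per mm of travel: 0.6 × 0.3 / (π × 0.875²) = 0.074835. Accumulating E over each segment gives final E = 2.9934.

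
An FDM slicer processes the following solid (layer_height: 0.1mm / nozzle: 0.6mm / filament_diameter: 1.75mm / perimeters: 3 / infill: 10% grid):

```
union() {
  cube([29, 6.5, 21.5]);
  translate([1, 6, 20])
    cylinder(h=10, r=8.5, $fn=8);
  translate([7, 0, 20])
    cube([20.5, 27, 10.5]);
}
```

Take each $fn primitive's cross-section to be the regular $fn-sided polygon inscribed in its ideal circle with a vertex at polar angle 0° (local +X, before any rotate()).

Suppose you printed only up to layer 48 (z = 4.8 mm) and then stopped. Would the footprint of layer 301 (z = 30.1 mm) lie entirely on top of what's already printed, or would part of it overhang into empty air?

Compare the two slices. At z = 4.8: the 29×6.5 cube contributes its full rectangle (area 188.50 mm²); the cylinder at (1, 6) is not intersected at this z (z outside [20, 30]); the cube at (7, 0) is absent (z outside [20, 30.5]); Taking the union: only the 29×6.5 cube is present, so the union is just that shape — area = 188.50 mm². At z = 30.1: the cube is absent (z outside [0, 21.5]); the cylinder at (1, 6) does not reach this height (z outside [20, 30]); the cube at (7, 0) (footprint 20.5×27) is included at this height (area 553.50 mm²); Taking the union: only the 20.5×27 cube at (7, 0) is present, so the union is just that shape — area = 553.50 mm². Checking containment: at z = 30.1 the cross-section extends beyond the z = 4.8 cross-section by about 420.25 mm².

part overhangs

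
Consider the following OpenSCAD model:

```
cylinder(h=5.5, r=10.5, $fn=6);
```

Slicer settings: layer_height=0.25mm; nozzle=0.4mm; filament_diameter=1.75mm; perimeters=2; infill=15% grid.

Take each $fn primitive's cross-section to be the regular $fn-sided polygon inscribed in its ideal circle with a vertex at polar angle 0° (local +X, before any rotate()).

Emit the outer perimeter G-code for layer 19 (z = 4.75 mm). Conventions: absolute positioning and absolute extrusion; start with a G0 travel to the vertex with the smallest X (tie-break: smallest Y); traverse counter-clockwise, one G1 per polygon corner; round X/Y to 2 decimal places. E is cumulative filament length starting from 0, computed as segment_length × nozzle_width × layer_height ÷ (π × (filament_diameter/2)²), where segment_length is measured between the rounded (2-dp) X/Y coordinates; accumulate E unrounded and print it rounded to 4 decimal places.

G0 X-10.50 Y0.00 Z4.75
G1 X-5.25 Y-9.09 E0.4364
G1 X5.25 Y-9.09 E0.8730
G1 X10.50 Y0.00 E1.3094
G1 X5.25 Y9.09 E1.7458
G1 X-5.25 Y9.09 E2.1823
G1 X-10.50 Y0.00 E2.6188

At z = 4.75 mm: the cylinder: section is a regular 6-gon, circumradius r=10.5. The outline is a single polygon with 6 vertices. Extrusion per mm of travel: 0.4 × 0.25 / (π × 0.875²) = 0.041575. Accumulating E over each segment gives final E = 2.6188.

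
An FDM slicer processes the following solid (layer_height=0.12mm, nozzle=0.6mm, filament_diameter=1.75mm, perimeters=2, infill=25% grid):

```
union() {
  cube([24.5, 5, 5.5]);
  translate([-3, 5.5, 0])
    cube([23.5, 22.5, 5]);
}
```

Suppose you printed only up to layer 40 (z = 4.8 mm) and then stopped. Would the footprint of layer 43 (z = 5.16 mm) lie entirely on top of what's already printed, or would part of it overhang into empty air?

Compare the two slices. At z = 4.8: the 24.5×5 cube contributes its full rectangle (area 122.50 mm²); the cube at (-3, 5.5) is present — its section is the full 23.5×22.5 rectangle (area 528.75 mm²); Merging all regions: the 2 present regions are separate (no shared area or edge), so areas and boundary lengths simply add and each stays a separate island — area = 651.25 mm². At z = 5.16: the cube (footprint 24.5×5) is included at this height (area 122.50 mm²); the cube at (-3, 5.5) does not reach this height (z outside [0, 5]); Taking the union: only the 24.5×5 cube is present, so the union is just that shape — area = 122.50 mm². Checking containment: the cross-section at z = 5.16 is a subset of the cross-section at z = 4.8.

entirely on top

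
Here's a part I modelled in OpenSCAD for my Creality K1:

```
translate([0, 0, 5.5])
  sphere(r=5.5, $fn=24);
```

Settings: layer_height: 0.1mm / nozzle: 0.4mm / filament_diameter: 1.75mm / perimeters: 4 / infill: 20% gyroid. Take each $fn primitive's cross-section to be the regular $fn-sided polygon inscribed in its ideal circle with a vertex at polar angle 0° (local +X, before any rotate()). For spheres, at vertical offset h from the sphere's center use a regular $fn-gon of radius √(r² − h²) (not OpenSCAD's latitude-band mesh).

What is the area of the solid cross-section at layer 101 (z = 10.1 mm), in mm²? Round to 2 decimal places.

At z = 10.1 mm: the r=5.5 sphere contributes a regular 24-gon of circumradius √(5.5²−4.6²) = 3.015 (area = (24/2)·3.015²·sin(360°/24) = 28.23 mm²). Overall, the cross-section is a single solid region. Net area = 28.23 mm².

28.23 mm²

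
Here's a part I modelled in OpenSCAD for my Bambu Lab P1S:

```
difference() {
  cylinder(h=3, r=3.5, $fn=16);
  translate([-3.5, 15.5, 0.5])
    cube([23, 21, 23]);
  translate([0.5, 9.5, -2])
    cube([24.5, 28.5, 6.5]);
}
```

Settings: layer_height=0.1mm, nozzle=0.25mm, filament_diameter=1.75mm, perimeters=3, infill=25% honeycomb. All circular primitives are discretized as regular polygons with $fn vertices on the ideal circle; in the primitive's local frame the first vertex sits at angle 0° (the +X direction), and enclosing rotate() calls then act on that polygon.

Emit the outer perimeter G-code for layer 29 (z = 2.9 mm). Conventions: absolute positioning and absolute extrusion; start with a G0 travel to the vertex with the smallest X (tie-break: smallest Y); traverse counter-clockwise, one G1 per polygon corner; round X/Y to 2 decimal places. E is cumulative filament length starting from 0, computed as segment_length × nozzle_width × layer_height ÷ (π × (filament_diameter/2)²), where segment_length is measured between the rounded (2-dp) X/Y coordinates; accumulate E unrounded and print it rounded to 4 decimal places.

G0 X-3.50 Y0.00 Z2.90
G1 X-3.23 Y-1.34 E0.0142
G1 X-2.47 Y-2.47 E0.0284
G1 X-1.34 Y-3.23 E0.0425
G1 X0.00 Y-3.50 E0.0567
G1 X1.34 Y-3.23 E0.0709
G1 X2.47 Y-2.47 E0.0851
G1 X3.23 Y-1.34 E0.0992
G1 X3.50 Y0.00 E0.1134
G1 X3.23 Y1.34 E0.1277
G1 X2.47 Y2.47 E0.1418
G1 X1.34 Y3.23 E0.1560
G1 X0.00 Y3.50 E0.1702
G1 X-1.34 Y3.23 E0.1844
G1 X-2.47 Y2.47 E0.1985
G1 X-3.23 Y1.34 E0.2127
G1 X-3.50 Y0.00 E0.2269

At z = 2.9 mm: the r=3.5 cylinder contributes a regular 16-gon of circumradius 3.5; the cube at (-3.5, 15.5) (footprint 23×21) is included at this height; the cube at (0.5, 9.5) is present — its section is the full 24.5×28.5 rectangle; Taking the first minus the rest: starting from the r=3.5 cylinder, the 23×21 cube at (-3.5, 15.5) misses the remaining region (no effect); the 24.5×28.5 cube at (0.5, 9.5) misses the remaining region (no effect) — 1 connected region. The outline is a single polygon with 16 vertices. Extrusion per mm of travel: 0.25 × 0.1 / (π × 0.875²) = 0.010394. Accumulating E over each segment gives final E = 0.2269.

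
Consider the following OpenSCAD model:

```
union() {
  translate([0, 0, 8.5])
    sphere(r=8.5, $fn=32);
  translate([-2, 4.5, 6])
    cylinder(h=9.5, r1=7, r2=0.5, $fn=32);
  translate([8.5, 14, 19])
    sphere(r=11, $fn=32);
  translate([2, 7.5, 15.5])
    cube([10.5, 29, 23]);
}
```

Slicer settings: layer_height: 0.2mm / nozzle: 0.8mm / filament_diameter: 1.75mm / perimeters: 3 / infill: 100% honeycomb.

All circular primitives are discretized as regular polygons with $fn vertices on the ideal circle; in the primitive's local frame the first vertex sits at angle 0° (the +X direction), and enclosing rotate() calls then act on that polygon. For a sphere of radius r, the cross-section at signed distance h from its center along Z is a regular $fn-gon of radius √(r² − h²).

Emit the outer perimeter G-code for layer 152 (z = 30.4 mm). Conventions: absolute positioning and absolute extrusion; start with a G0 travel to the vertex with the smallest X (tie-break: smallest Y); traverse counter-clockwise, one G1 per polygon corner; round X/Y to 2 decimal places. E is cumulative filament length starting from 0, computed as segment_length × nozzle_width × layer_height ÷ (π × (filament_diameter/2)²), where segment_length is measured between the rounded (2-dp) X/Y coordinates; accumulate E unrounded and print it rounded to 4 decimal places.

At z = 30.4 mm: the sphere is not intersected at this z (|z−center|=21.900 > r=8.5); the cone at (-2, 4.5) is absent (z outside [6, 15.5]); the sphere at (8.5, 14) is not intersected at this z (|z−center|=11.400 > r=11); the cube at (2, 7.5) (footprint 10.5×29) is included at this height; Merging all regions: only the 10.5×29 cube at (2, 7.5) is present, so the union is just that shape — 1 connected region. The outline is a single polygon with 4 vertices. Extrusion per mm of travel: 0.8 × 0.2 / (π × 0.875²) = 0.066520. Accumulating E over each segment gives final E = 5.2551.

G0 X2.00 Y7.50 Z30.40
G1 X12.50 Y7.50 E0.6985
G1 X12.50 Y36.50 E2.6276
G1 X2.00 Y36.50 E3.3260
G1 X2.00 Y7.50 E5.2551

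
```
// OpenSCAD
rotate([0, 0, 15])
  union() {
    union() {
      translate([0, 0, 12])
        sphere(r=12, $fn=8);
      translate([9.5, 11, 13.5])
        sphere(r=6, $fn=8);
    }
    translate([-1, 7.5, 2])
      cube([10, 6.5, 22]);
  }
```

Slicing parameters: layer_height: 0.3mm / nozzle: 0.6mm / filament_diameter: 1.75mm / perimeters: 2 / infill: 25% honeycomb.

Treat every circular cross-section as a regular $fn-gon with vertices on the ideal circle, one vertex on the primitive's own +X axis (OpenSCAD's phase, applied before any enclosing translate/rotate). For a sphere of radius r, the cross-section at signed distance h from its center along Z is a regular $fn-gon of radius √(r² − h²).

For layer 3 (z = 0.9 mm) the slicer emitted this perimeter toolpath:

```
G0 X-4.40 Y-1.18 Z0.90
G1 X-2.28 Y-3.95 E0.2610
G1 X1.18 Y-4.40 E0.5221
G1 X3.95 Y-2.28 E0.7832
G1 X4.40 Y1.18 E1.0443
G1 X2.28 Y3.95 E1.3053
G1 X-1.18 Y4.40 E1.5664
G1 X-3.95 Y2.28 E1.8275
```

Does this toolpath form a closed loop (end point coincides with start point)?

Start point (G0): (-4.40, -1.18). End point (last G1): the path does not return to the start — open.

no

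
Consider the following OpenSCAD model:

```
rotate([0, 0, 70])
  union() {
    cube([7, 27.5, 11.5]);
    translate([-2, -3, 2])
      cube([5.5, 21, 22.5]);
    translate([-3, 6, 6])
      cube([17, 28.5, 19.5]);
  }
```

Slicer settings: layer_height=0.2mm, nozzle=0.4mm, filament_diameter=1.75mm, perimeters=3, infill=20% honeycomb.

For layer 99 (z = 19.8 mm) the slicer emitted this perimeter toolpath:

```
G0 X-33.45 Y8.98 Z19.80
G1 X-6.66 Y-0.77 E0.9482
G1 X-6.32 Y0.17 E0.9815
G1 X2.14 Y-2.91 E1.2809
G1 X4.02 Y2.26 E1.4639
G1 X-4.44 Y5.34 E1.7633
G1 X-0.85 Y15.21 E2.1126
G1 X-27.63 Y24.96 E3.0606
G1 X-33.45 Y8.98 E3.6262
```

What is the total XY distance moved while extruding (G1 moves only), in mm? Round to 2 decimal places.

Sum the Euclidean lengths of each G1 segment: total = 109.03 mm.

109.03 mm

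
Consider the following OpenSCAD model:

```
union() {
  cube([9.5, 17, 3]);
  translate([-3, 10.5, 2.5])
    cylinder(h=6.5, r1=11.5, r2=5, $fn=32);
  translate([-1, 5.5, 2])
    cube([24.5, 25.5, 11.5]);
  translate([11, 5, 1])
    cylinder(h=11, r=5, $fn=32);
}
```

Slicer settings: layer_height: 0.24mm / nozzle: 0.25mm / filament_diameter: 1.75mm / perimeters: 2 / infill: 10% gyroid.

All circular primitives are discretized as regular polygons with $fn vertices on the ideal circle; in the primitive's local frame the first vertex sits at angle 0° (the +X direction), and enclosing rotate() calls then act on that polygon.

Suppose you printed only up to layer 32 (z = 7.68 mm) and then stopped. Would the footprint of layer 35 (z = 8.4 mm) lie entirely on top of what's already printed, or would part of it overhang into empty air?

Compare the two slices. At z = 7.68: the cube is absent (z outside [0, 3]); the cone at (-3, 10.5) (r1=11.5→r2=5) has section circumradius 6.320 here — a regular 32-gon (area = (32/2)·6.320²·sin(360°/32) = 124.68 mm²); the cube at (-1, 5.5) is present — its section is the full 24.5×25.5 rectangle (area 624.75 mm²); the r=5 cylinder at (11, 5) gives a regular 32-gon of circumradius 5 (constant along its height) (area = (32/2)·5.000²·sin(360°/32) = 78.04 mm²); Taking the union: the regions partially overlap — summed areas 827.46 mm² minus the doubly-counted overlap 70.60 mm² gives 756.86 mm² — area = 756.86 mm². At z = 8.4: the cube is absent (z outside [0, 3]); the cone at (-3, 10.5) (r1=11.5→r2=5) has section circumradius 5.600 here — a regular 32-gon (area = (32/2)·5.600²·sin(360°/32) = 97.89 mm²); the cube at (-1, 5.5) (footprint 24.5×25.5) is included at this height (area 624.75 mm²); the r=5 cylinder at (11, 5) contributes a regular 32-gon of circumradius 5 (area = (32/2)·5.000²·sin(360°/32) = 78.04 mm²); Taking the union: the regions partially overlap — summed areas 800.67 mm² minus the doubly-counted overlap 61.09 mm² gives 739.58 mm² — area = 739.58 mm². Checking containment: the cross-section at z = 8.4 is a subset of the cross-section at z = 7.68.

entirely on top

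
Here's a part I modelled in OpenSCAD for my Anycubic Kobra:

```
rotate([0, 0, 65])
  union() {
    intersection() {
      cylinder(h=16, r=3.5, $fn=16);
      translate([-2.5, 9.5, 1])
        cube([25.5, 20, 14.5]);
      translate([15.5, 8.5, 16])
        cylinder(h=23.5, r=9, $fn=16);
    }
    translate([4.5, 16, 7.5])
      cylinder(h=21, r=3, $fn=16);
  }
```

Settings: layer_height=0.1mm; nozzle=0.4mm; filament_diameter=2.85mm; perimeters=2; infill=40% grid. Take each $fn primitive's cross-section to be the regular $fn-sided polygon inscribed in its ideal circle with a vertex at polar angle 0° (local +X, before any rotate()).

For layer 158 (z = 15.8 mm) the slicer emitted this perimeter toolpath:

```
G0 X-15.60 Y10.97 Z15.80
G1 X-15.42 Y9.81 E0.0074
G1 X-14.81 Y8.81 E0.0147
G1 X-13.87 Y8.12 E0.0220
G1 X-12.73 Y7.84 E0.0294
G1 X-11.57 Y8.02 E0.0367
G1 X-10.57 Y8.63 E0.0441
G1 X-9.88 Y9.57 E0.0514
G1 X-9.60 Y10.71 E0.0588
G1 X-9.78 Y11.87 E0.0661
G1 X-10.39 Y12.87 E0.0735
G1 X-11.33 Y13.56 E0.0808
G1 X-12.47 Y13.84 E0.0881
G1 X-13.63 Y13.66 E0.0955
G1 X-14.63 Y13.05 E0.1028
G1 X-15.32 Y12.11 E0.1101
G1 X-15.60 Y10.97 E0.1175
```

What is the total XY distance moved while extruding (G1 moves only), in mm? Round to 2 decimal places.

Sum the Euclidean lengths of each G1 segment: total = 18.74 mm.

18.74 mm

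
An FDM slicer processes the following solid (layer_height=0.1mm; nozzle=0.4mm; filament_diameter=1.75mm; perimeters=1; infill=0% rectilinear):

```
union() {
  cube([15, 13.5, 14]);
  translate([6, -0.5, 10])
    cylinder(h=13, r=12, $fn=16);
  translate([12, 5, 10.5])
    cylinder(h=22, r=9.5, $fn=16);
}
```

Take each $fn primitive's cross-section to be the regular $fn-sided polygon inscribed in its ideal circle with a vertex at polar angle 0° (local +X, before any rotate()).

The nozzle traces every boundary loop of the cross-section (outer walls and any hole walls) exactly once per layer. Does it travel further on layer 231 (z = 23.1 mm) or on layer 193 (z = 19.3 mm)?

Layer 231 (z = 23.1): the cube is absent (z outside [0, 14]); the cylinder at (6, -0.5) is absent (z outside [10, 23]); the cylinder at (12, 5): section is a regular 16-gon, circumradius r=9.5 (perimeter = 2·16·9.500·sin(180°/16) = 59.31 mm); Merging all regions: only the r=9.5 cylinder at (12, 5) is present, so the union is just that shape — boundary = 59.31 mm. So its perimeter = 59.31 mm. Layer 193 (z = 19.3): the cube is absent (z outside [0, 14]); the cylinder at (6, -0.5): section is a regular 16-gon, circumradius r=12 (perimeter = 2·16·12.000·sin(180°/16) = 74.91 mm); the r=9.5 cylinder at (12, 5) gives a regular 16-gon of circumradius 9.5 (constant along its height) (perimeter = 2·16·9.500·sin(180°/16) = 59.31 mm); Taking the union: the regions partially overlap (shared area 181.60 mm²), so the edge portions inside another operand are dropped and the merged outline is re-measured after clipping — boundary = 84.66 mm. So its perimeter = 84.66 mm. Layer 193 is larger (84.66 vs 59.31 mm).

layer 193 (z = 19.3 mm)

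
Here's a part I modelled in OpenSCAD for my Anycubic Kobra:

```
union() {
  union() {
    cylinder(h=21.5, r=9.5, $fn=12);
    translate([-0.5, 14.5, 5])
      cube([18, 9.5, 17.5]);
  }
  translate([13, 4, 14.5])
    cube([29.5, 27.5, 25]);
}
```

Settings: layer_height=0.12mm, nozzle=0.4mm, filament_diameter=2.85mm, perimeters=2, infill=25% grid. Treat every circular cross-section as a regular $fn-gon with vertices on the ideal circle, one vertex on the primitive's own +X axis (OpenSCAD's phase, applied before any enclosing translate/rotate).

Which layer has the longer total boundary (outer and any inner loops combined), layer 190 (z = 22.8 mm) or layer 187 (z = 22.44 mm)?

Layer 190 (z = 22.8): the cylinder does not reach this height (z outside [0, 21.5]); the cube at (-0.5, 14.5) is absent (z outside [5, 22.5]); Combining (union): nothing is present at this height; the 29.5×27.5 cube at (13, 4) contributes its full rectangle (perimeter 114.00 mm); Combining (union): only the 29.5×27.5 cube at (13, 4) is present, so the union is just that shape — boundary = 114.00 mm. So its perimeter = 114.00 mm. Layer 187 (z = 22.44): the cylinder is not intersected at this z (z outside [0, 21.5]); the cube at (-0.5, 14.5) (footprint 18×9.5) is included at this height (perimeter 55.00 mm); Combining (union): only the 18×9.5 cube at (-0.5, 14.5) is present, so the union is just that shape — boundary = 55.00 mm; the cube at (13, 4) (footprint 29.5×27.5) is included at this height (perimeter 114.00 mm); Merging all regions: the regions partially overlap (shared area 42.75 mm²), so the edge portions inside another operand are dropped and the merged outline is re-measured after clipping — boundary = 141.00 mm. So its perimeter = 141.00 mm. Layer 187 is larger (141.00 vs 114.00 mm).

layer 187 (z = 22.44 mm)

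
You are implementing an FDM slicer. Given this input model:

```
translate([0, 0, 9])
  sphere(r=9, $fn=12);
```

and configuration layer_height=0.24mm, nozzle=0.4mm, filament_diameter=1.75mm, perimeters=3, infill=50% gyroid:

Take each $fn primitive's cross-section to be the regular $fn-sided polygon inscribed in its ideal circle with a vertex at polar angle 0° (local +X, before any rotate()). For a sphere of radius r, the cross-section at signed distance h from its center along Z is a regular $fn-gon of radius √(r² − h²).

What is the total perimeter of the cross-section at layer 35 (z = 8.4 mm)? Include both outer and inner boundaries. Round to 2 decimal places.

55.78 mm

At z = 8.4 mm: the r=9 sphere contributes a regular 12-gon of circumradius √(9²−0.6²) = 8.980 (perimeter = 2·12·8.980·sin(180°/12) = 55.78 mm). Overall, the cross-section is a single solid region. Total boundary length (outer) = 55.78 mm.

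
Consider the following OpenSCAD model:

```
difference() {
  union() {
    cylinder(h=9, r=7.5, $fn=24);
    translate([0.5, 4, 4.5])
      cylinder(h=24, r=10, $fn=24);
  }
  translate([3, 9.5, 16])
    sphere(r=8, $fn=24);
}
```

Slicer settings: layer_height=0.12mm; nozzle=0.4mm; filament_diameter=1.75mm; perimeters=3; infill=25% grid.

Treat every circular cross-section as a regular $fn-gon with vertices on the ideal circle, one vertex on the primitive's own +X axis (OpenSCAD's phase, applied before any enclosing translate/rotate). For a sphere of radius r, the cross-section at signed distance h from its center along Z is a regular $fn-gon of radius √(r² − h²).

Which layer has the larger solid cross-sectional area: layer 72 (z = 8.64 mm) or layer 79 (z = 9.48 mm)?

layer 72 (z = 8.64 mm)

Layer 72 (z = 8.64): the r=7.5 cylinder gives a regular 24-gon of circumradius 7.5 (constant along its height) (area = (24/2)·7.500²·sin(360°/24) = 174.70 mm²); the r=10 cylinder at (0.5, 4) gives a regular 24-gon of circumradius 10 (constant along its height) (area = (24/2)·10.000²·sin(360°/24) = 310.58 mm²); Merging all regions: the regions partially overlap — summed areas 485.29 mm² minus the doubly-counted overlap 159.03 mm² gives 326.25 mm² — area = 326.25 mm²; the r=8 sphere at (3, 9.5) slices to a regular 24-gon of circumradius 3.135 (√(r²−h²) with h=7.36 from center) (area = (24/2)·3.135²·sin(360°/24) = 30.53 mm²); Subtracting the remaining from the first: starting from the result so far (326.25 mm²), the r=8 sphere at (3, 9.5) lies wholly inside it (removes its full 30.53 mm² and its 19.64 mm outline becomes a hole wall) — area = 295.72 mm². So its area = 295.72 mm². Layer 79 (z = 9.48): the cylinder is absent (z outside [0, 9]); the r=10 cylinder at (0.5, 4) gives a regular 24-gon of circumradius 10 (constant along its height) (area = (24/2)·10.000²·sin(360°/24) = 310.58 mm²); Combining (union): only the r=10 cylinder at (0.5, 4) is present, so the union is just that shape — area = 310.58 mm²; the r=8 sphere at (3, 9.5) slices to a regular 24-gon of circumradius 4.636 (√(r²−h²) with h=6.52 from center) (area = (24/2)·4.636²·sin(360°/24) = 66.74 mm²); Subtracting the remaining from the first: starting from the result so far (310.58 mm²), the r=8 sphere at (3, 9.5) partially overlaps it — only the 63.65 mm² overlap (of its 66.74 mm²) is removed, clipping the outline — area = 246.94 mm². So its area = 246.94 mm². Layer 72 is larger (295.72 vs 246.94 mm²).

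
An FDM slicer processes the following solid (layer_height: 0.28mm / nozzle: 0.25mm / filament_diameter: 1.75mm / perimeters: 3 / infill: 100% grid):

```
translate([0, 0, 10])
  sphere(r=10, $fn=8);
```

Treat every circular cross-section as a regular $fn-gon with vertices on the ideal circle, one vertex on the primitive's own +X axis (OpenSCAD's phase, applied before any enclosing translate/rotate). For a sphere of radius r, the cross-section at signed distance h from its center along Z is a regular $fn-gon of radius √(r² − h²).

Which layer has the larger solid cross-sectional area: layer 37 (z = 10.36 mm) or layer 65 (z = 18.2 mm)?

layer 37 (z = 10.36 mm)

Layer 37 (z = 10.36): the r=10 sphere slices to a regular 8-gon of circumradius 9.994 (√(r²−h²) with h=0.36 from center) (area = (8/2)·9.994²·sin(360°/8) = 282.48 mm²). So its area = 282.48 mm². Layer 65 (z = 18.2): the r=10 sphere contributes a regular 8-gon of circumradius √(10²−8.2²) = 5.724 (area = (8/2)·5.724²·sin(360°/8) = 92.66 mm²). So its area = 92.66 mm². Layer 37 is larger (282.48 vs 92.66 mm²).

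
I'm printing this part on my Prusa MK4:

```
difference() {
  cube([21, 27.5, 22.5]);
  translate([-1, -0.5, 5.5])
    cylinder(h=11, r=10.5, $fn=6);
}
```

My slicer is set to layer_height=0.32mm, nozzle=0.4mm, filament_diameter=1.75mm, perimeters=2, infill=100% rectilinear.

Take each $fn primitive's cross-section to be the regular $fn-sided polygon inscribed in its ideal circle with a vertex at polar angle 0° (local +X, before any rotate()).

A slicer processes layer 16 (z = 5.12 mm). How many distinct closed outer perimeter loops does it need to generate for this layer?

1

At z = 5.12 mm: the 21×27.5 cube contributes its full rectangle; the cylinder at (-1, -0.5) is not intersected at this z (z outside [5.5, 16.5]); After the difference (first − rest): none of the subtracted shapes is present at this height, so the 21×27.5 cube is unchanged — 1 connected region. The result has 1 disconnected region.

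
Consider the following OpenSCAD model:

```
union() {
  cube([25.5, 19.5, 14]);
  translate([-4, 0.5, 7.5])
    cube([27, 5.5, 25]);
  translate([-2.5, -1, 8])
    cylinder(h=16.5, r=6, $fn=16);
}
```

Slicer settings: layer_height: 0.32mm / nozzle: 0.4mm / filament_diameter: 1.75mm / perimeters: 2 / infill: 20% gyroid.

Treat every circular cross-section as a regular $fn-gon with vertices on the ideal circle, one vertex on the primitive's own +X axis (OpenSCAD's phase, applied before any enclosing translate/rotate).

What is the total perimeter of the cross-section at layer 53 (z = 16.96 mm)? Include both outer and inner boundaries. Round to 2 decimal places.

At z = 16.96 mm: the cube is not intersected at this z (z outside [0, 14]); the 27×5.5 cube at (-4, 0.5) contributes its full rectangle (perimeter 65.00 mm); the r=6 cylinder at (-2.5, -1) contributes a regular 16-gon of circumradius 6 (perimeter = 2·16·6.000·sin(180°/16) = 37.46 mm); Taking the union: the regions partially overlap (shared area 25.30 mm²), so the edge portions inside another operand are dropped and the merged outline is re-measured after clipping — boundary = 81.69 mm. Overall, the cross-section is a single solid region. Total boundary length (outer) = 81.69 mm.

81.69 mm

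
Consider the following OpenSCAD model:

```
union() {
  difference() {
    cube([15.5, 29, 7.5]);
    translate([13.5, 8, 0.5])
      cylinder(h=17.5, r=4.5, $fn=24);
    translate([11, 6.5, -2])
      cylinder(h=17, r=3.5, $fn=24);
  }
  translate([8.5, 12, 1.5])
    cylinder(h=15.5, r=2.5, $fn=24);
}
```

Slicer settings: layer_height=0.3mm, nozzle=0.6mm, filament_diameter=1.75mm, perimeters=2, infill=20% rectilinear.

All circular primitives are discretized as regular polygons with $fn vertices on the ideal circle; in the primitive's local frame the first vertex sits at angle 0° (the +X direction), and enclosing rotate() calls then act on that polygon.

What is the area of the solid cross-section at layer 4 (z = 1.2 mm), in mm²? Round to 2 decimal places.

389.09 mm²

At z = 1.2 mm: the cube is present — its section is the full 15.5×29 rectangle (area 449.50 mm²); the cylinder at (13.5, 8): section is a regular 24-gon, circumradius r=4.5 (area = (24/2)·4.500²·sin(360°/24) = 62.89 mm²); the cylinder at (11, 6.5): section is a regular 24-gon, circumradius r=3.5 (area = (24/2)·3.500²·sin(360°/24) = 38.05 mm²); After the difference (first − rest): starting from the 15.5×29 cube (449.50 mm²), the r=4.5 cylinder at (13.5, 8) partially overlaps it — only the 48.72 mm² overlap (of its 62.89 mm²) is removed, clipping the outline; the r=3.5 cylinder at (11, 6.5) partially overlaps it — only the 11.69 mm² overlap (of its 38.05 mm²) is removed, clipping the outline — area = 389.09 mm²; the cylinder at (8.5, 12) does not reach this height (z outside [1.5, 17]); Combining (union): only that combined region is present, so the union is just that shape — area = 389.09 mm². Overall, the cross-section is a single solid region. Net area = 389.09 mm².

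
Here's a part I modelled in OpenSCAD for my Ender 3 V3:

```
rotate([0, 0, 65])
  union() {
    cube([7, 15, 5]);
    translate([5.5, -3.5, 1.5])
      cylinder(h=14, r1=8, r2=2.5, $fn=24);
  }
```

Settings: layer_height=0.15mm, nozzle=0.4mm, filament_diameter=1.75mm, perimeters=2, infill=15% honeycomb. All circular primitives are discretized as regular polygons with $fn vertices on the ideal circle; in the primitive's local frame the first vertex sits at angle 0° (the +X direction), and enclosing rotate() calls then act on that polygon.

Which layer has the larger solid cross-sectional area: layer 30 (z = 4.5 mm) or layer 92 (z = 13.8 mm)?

Layer 30 (z = 4.5): the cube is present — its section is the full 7×15 rectangle (area 105.00 mm²); the cone at (5.5, -3.5): at t=0.214 of its height the radius interpolates to r₁+(r₂−r₁)t = 6.821, giving a regular 24-gon of that circumradius (area = (24/2)·6.821²·sin(360°/24) = 144.52 mm²); Merging all regions: the regions partially overlap — summed areas 249.52 mm² minus the doubly-counted overlap 18.25 mm² gives 231.27 mm² — area = 231.27 mm²; (whole slice rotated 65° about Z — lengths, areas and connectivity unchanged). So its area = 231.27 mm². Layer 92 (z = 13.8): the cube is absent (z outside [0, 5]); the cone at (5.5, -3.5): at t=0.879 of its height the radius interpolates to r₁+(r₂−r₁)t = 3.168, giving a regular 24-gon of that circumradius (area = (24/2)·3.168²·sin(360°/24) = 31.17 mm²); Combining (union): only the cone at (5.5, -3.5) is present, so the union is just that shape — area = 31.17 mm²; (rotated 65° about Z; rotation is an isometry so areas/perimeters/island counts are preserved). So its area = 31.17 mm². Layer 30 is larger (231.27 vs 31.17 mm²).

layer 30 (z = 4.5 mm)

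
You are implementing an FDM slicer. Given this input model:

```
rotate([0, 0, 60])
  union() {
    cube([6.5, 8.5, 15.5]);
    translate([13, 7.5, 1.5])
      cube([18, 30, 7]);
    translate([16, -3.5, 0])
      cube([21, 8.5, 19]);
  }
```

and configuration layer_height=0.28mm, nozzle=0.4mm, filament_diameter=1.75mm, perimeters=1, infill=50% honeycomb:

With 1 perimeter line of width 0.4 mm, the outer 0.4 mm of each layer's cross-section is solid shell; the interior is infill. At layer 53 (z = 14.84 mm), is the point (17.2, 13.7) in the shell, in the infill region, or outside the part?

outside

At z = 14.84 mm: the cube (footprint 6.5×8.5) is included at this height; the cube at (13, 7.5) is absent (z outside [1.5, 8.5]); the 21×8.5 cube at (16, -3.5) contributes its full rectangle; Combining (union): the 2 present regions are separate (no shared area or edge), so areas and boundary lengths simply add and each stays a separate island — 2 connected regions; (rotated 60° about Z; rotation is an isometry so areas/perimeters/island counts are preserved). Overall, the cross-section has 2 separate islands. Undo the 60° rotation: the query point maps to (20.465, -8.046) in the un-rotated model frame. The nearest boundary edge runs (37.00, -3.50)→(16.00, -3.50); distance from the point to it = 4.55 mm. The point is not inside any of the regions above, so it lies outside the cross-section (4.55 mm from the nearest boundary).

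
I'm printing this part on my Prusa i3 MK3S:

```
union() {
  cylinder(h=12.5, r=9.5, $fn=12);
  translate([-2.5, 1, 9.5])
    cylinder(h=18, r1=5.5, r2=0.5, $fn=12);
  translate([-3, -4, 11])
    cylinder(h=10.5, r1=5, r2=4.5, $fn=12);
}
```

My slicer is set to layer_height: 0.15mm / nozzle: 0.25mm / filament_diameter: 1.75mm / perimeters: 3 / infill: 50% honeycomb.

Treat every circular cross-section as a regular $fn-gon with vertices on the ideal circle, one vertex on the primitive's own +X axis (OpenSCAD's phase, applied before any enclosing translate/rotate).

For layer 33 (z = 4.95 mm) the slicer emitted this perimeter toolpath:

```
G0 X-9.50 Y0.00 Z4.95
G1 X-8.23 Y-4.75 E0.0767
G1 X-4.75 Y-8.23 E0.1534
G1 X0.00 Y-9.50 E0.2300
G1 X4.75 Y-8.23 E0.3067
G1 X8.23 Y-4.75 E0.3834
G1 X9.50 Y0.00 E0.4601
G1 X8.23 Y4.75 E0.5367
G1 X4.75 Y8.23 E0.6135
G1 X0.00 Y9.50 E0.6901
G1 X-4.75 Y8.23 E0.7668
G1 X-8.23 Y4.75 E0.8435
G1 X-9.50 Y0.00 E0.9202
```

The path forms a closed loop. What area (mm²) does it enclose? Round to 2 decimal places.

270.84 mm²

Apply the shoelace formula to the sequence of (X, Y) vertices; enclosed area = 270.84 mm².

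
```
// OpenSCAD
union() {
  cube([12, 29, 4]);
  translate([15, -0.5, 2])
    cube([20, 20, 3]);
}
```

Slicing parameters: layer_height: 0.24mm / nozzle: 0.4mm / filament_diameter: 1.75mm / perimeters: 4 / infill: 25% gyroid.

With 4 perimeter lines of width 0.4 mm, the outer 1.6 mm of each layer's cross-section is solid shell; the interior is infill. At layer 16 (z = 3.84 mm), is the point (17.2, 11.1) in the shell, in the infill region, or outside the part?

infill

At z = 3.84 mm: the cube (footprint 12×29) is included at this height; the cube at (15, -0.5) is present — its section is the full 20×20 rectangle; Merging all regions: the 2 present regions are separate (no shared area or edge), so areas and boundary lengths simply add and each stays a separate island — 2 connected regions. Overall, the cross-section has 2 separate islands. The nearest boundary edge runs (15.00, -0.50)→(15.00, 19.50); distance from the point to it = 2.20 mm. (Shell/infill is judged within the island containing the point — the largest one.) The point is inside the cross-section and 2.20 mm from the nearest boundary — more than the 1.6 mm shell width (4 × 0.4), so it's in the infill interior.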